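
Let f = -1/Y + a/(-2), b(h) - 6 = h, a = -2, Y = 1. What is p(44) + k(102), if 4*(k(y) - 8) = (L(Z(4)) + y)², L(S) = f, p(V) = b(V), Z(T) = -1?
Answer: 2659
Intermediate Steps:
b(h) = 6 + h
f = 0 (f = -1/1 - 2/(-2) = -1*1 - 2*(-½) = -1 + 1 = 0)
p(V) = 6 + V
L(S) = 0
k(y) = 8 + y²/4 (k(y) = 8 + (0 + y)²/4 = 8 + y²/4)
p(44) + k(102) = (6 + 44) + (8 + (¼)*102²) = 50 + (8 + (¼)*10404) = 50 + (8 + 2601) = 50 + 2609 = 2659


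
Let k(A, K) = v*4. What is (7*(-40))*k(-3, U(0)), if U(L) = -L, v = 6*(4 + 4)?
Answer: -53760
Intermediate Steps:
v = 48 (v = 6*8 = 48)
k(A, K) = 192 (k(A, K) = 48*4 = 192)
(7*(-40))*k(-3, U(0)) = (7*(-40))*192 = -280*192 = -53760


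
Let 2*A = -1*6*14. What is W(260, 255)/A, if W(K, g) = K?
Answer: -130/21 ≈ -6.1905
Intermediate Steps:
A = -42 (A = (-1*6*14)/2 = (-6*14)/2 = (1/2)*(-84) = -42)
W(260, 255)/A = 260/(-42) = 260*(-1/42) = -130/21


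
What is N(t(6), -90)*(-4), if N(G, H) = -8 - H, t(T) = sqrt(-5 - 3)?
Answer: -328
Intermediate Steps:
t(T) = 2*I*sqrt(2) (t(T) = sqrt(-8) = 2*I*sqrt(2))
N(t(6), -90)*(-4) = (-8 - 1*(-90))*(-4) = (-8 + 90)*(-4) = 82*(-4) = -328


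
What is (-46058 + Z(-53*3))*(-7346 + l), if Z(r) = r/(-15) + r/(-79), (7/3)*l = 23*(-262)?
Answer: 252812199200/553 ≈ 4.5716e+8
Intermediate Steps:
l = -18078/7 (l = 3*(23*(-262))/7 = (3/7)*(-6026) = -18078/7 ≈ -2582.6)
Z(r) = -94*r/1185 (Z(r) = r*(-1/15) + r*(-1/79) = -r/15 - r/79 = -94*r/1185)
(-46058 + Z(-53*3))*(-7346 + l) = (-46058 - (-4982)*3/1185)*(-7346 - 18078/7) = (-46058 - 94/1185*(-159))*(-69500/7) = (-46058 + 4982/395)*(-69500/7) = -18187928/395*(-69500/7) = 252812199200/553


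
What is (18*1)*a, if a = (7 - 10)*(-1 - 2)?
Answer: 162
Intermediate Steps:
a = 9 (a = -3*(-3) = 9)
(18*1)*a = (18*1)*9 = 18*9 = 162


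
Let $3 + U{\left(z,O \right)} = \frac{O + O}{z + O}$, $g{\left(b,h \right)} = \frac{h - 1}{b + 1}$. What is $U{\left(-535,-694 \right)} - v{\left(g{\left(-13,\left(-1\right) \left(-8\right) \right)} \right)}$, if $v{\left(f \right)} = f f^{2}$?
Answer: $- \frac{3551125}{2123712} \approx -1.6721$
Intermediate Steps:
$g{\left(b,h \right)} = \frac{-1 + h}{1 + b}$
$v{\left(f \right)} = f^{3}$
$U{\left(z,O \right)} = -3 + \frac{2 O}{O + z}$ ($U{\left(z,O \right)} = -3 + \frac{O + O}{z + O} = -3 + \frac{2 O}{O + z}$)
$U{\left(-535,-694 \right)} - v{\left(g{\left(-13,\left(-1\right) \left(-8\right) \right)} \right)} = \frac{\left(-1\right) \left(-694\right) - -1605}{-694 - 535} - \left(\frac{-1 - -8}{1 - 13}\right)^{3} = \frac{694 + 1605}{-1229} - \left(\frac{-1 + 8}{-12}\right)^{3} = \left(- \frac{1}{1229}\right) 2299 - \left(\left(- \frac{1}{12}\right) 7\right)^{3} = - \frac{2299}{1229} - \left(- \frac{7}{12}\right)^{3} = - \frac{2299}{1229} - - \frac{343}{1728} = - \frac{2299}{1229} + \frac{343}{1728} = - \frac{3551125}{2123712}$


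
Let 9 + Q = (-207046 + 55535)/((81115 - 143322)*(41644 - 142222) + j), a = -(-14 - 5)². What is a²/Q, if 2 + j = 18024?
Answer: -815375969087428/56310214523 ≈ -14480.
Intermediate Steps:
j = 18022 (j = -2 + 18024 = 18022)
a = -361 (a = -1*(-19)² = -1*361 = -361)
Q = -56310214523/6256673668 (Q = -9 + (-207046 + 55535)/((81115 - 143322)*(41644 - 142222) + 18022) = -9 - 151511/(-62207*(-100578) + 18022) = -9 - 151511/(6256655646 + 18022) = -9 - 151511/6256673668 = -56310214523/6256673668 ≈ -9.0000)
a²/Q = (-361)²/(-56310214523/6256673668) = 130321*(-6256673668/56310214523) = -815375969087428/56310214523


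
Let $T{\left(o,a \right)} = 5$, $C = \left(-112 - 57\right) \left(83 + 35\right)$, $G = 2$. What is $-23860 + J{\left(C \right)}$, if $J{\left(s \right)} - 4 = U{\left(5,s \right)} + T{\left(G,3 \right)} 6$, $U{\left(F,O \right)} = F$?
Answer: $-23821$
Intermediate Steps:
$C = -19942$ ($C = \left(-169\right) 118 = -19942$)
$J{\left(s \right)} = 39$ ($J{\left(s \right)} = 4 + \left(5 + 5 \cdot 6\right) = 4 + \left(5 + 30\right) = 4 + 35 = 39$)
$-23860 + J{\left(C \right)} = -23860 + 39 = -23821$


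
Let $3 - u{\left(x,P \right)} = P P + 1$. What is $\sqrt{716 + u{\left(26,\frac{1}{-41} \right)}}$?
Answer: $\frac{\sqrt{1206957}}{41} \approx 26.796$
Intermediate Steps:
$u{\left(x,P \right)} = 2 - P^{2}$ ($u{\left(x,P \right)} = 3 - \left(P P + 1\right) = 3 - \left(P^{2} + 1\right) = 3 - \left(1 + P^{2}\right) = 2 - P^{2}$)
$\sqrt{716 + u{\left(26,\frac{1}{-41} \right)}} = \sqrt{716 + \left(2 - \left(\frac{1}{-41}\right)^{2}\right)} = \sqrt{716 + \left(2 - \left(- \frac{1}{41}\right)^{2}\right)} = \sqrt{716 + \left(2 - \frac{1}{1681}\right)} = \sqrt{716 + \frac{3361}{1681}} = \sqrt{\frac{1206957}{1681}} = \frac{\sqrt{1206957}}{41}$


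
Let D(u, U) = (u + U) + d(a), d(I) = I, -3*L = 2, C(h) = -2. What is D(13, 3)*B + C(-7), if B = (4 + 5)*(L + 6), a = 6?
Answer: 1054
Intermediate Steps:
L = -⅔ (L = -⅓*2 = -⅔ ≈ -0.66667)
D(u, U) = 6 + U + u (D(u, U) = (u + U) + 6 = (U + u) + 6 = 6 + U + u)
B = 48 (B = (4 + 5)*(-⅔ + 6) = 9*(16/3) = 48)
D(13, 3)*B + C(-7) = (6 + 3 + 13)*48 - 2 = 22*48 - 2 = 1056 - 2 = 1054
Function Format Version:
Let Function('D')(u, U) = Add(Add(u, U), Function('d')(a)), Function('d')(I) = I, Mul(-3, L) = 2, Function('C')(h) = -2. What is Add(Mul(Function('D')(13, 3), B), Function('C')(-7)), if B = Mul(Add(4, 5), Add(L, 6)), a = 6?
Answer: 1054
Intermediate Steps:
L = Rational(-2, 3) (L = Mul(Rational(-1, 3), 2) = Rational(-2, 3) ≈ -0.66667)
Function('D')(u, U) = Add(6, U, u) (Function('D')(u, U) = Add(Add(u, U), 6) = Add(Add(U, u), 6) = Add(6, U, u))
B = 48 (B = Mul(Add(4, 5), Add(Rational(-2, 3), 6)) = Mul(9, Rational(16, 3)) = 48)
Add(Mul(Function('D')(13, 3), B), Function('C')(-7)) = Add(Mul(Add(6, 3, 13), 48), -2) = Add(Mul(22, 48), -2) = Add(1056, -2) = 1054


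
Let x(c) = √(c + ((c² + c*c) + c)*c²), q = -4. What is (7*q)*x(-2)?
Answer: -28*√22 ≈ -131.33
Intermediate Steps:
x(c) = √(c + c²*(c + 2*c²)) (x(c) = √(c + ((c² + c²) + c)*c²) = √(c + (2*c² + c)*c²) = √(c + (c + 2*c²)*c²) = √(c + c²*(c + 2*c²)))
(7*q)*x(-2) = (7*(-4))*√(-2 + (-2)³ + 2*(-2)⁴) = -28*√(-2 - 8 + 2*16) = -28*√(-2 - 8 + 32) = -28*√22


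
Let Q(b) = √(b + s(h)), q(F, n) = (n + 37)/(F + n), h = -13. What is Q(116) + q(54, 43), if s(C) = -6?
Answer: 80/97 + √110 ≈ 11.313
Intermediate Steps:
q(F, n) = (37 + n)/(F + n)
Q(b) = √(-6 + b) (Q(b) = √(b - 6) = √(-6 + b))
Q(116) + q(54, 43) = √(-6 + 116) + (37 + 43)/(54 + 43) = √110 + 80/97 = 80/97 + √110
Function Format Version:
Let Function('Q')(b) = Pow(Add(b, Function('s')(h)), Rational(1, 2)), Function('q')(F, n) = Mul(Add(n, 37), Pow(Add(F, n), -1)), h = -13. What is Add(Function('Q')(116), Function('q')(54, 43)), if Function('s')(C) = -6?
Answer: Add(Rational(80, 97), Pow(110, Rational(1, 2))) ≈ 11.313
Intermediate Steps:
Function('q')(F, n) = Mul(Pow(Add(F, n), -1), Add(37, n)) (Function('q')(F, n) = Mul(Add(37, n), Pow(Add(F, n), -1)) = Mul(Pow(Add(F, n), -1), Add(37, n)))
Function('Q')(b) = Pow(Add(-6, b), Rational(1, 2)) (Function('Q')(b) = Pow(Add(b, -6), Rational(1, 2)) = Pow(Add(-6, b), Rational(1, 2)))
Add(Function('Q')(116), Function('q')(54, 43)) = Add(Pow(Add(-6, 116), Rational(1, 2)), Mul(Pow(Add(54, 43), -1), Add(37, 43))) = Add(Pow(110, Rational(1, 2)), Mul(Pow(97, -1), 80)) = Add(Pow(110, Rational(1, 2)), Mul(Rational(1, 97), 80)) = Add(Pow(110, Rational(1, 2)), Rational(80, 97)) = Add(Rational(80, 97), Pow(110, Rational(1, 2)))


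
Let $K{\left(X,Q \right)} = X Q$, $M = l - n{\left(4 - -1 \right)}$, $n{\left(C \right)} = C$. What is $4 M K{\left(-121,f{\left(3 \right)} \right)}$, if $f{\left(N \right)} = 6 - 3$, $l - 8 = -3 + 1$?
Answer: $-1452$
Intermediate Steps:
$l = 6$ ($l = 8 + \left(-3 + 1\right) = 8 - 2 = 6$)
$M = 1$ ($M = 6 - \left(4 - -1\right) = 6 - \left(4 + 1\right) = 6 - 5 = 1$)
$f{\left(N \right)} = 3$
$K{\left(X,Q \right)} = Q X$
$4 M K{\left(-121,f{\left(3 \right)} \right)} = 4 \cdot 1 \cdot 3 \left(-121\right) = 4 \left(-363\right) = -1452$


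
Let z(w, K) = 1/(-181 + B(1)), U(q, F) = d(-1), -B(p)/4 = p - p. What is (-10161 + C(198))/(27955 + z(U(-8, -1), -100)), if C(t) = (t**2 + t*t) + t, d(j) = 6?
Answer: 458835/187402 ≈ 2.4484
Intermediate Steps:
B(p) = 0 (B(p) = -4*(p - p) = -4*0 = 0)
U(q, F) = 6
z(w, K) = -1/181 (z(w, K) = 1/(-181 + 0) = 1/(-181) = -1/181)
C(t) = t + 2*t**2 (C(t) = (t**2 + t**2) + t = 2*t**2 + t = t + 2*t**2)
(-10161 + C(198))/(27955 + z(U(-8, -1), -100)) = (-10161 + 198*(1 + 2*198))/(27955 - 1/181) = (-10161 + 198*(1 + 396))/(5059854/181) = (-10161 + 198*397)*(181/5059854) = (-10161 + 78606)*(181/5059854) = 68445*(181/5059854) = 458835/187402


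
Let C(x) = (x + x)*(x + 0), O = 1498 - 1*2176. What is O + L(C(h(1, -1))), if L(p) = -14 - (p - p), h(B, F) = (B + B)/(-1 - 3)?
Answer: -692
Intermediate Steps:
h(B, F) = -B/2 (h(B, F) = (2*B)/(-4) = (2*B)*(-1/4) = -B/2)
O = -678 (O = 1498 - 2176 = -678)
C(x) = 2*x**2 (C(x) = (2*x)*x = 2*x**2)
L(p) = -14 (L(p) = -14 - 1*0 = -14 + 0 = -14)
O + L(C(h(1, -1))) = -678 - 14 = -692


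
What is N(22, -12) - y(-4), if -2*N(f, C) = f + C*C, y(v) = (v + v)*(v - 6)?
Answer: -163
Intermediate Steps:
y(v) = 2*v*(-6 + v) (y(v) = (2*v)*(-6 + v) = 2*v*(-6 + v))
N(f, C) = -f/2 - C²/2 (N(f, C) = -(f + C*C)/2 = -(f + C²)/2 = -f/2 - C²/2)
N(22, -12) - y(-4) = (-½*22 - ½*(-12)²) - 2*(-4)*(-6 - 4) = (-11 - ½*144) - 2*(-4)*(-10) = (-11 - 72) - 1*80 = -83 - 80 = -163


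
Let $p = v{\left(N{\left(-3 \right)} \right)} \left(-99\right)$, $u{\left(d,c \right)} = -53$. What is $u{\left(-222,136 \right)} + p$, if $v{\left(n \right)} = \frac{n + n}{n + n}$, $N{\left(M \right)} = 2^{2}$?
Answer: $-152$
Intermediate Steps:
$N{\left(M \right)} = 4$
$v{\left(n \right)} = 1$ ($v{\left(n \right)} = \frac{2 n}{2 n} = 2 n \frac{1}{2 n} = 1$)
$p = -99$ ($p = 1 \left(-99\right) = -99$)
$u{\left(-222,136 \right)} + p = -53 - 99 = -152$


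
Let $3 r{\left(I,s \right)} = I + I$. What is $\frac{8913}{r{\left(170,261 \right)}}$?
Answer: $\frac{26739}{340} \approx 78.644$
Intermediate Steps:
$r{\left(I,s \right)} = \frac{2 I}{3}$ ($r{\left(I,s \right)} = \frac{I + I}{3} = \frac{2 I}{3}$)
$\frac{8913}{r{\left(170,261 \right)}} = \frac{8913}{\frac{2}{3} \cdot 170} = \frac{8913}{\frac{340}{3}} = 8913 \cdot \frac{3}{340} = \frac{26739}{340}$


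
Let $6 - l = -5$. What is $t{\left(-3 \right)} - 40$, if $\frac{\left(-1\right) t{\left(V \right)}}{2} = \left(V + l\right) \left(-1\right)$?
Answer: $-24$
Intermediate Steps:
$l = 11$ ($l = 6 - -5 = 6 + 5 = 11$)
$t{\left(V \right)} = 22 + 2 V$ ($t{\left(V \right)} = - 2 \left(V + 11\right) \left(-1\right) = - 2 \left(11 + V\right) \left(-1\right) = - 2 \left(-11 - V\right) = 22 + 2 V$)
$t{\left(-3 \right)} - 40 = \left(22 + 2 \left(-3\right)\right) - 40 = \left(22 - 6\right) - 40 = 16 - 40 = -24$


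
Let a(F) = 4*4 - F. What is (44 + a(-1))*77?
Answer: 4697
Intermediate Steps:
a(F) = 16 - F
(44 + a(-1))*77 = (44 + (16 - 1*(-1)))*77 = (44 + (16 + 1))*77 = (44 + 17)*77 = 61*77 = 4697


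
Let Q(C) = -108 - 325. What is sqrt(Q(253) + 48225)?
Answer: 4*sqrt(2987) ≈ 218.61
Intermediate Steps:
Q(C) = -433
sqrt(Q(253) + 48225) = sqrt(-433 + 48225) = sqrt(47792) = 4*sqrt(2987)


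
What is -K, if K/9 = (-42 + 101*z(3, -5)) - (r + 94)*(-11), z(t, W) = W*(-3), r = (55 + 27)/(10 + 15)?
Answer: -572193/25 ≈ -22888.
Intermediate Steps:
r = 82/25 ≈ 3.2800
z(t, W) = -3*W
K = 572193/25 (K = 9*((-42 + 101*(-3*(-5))) - (82/25 + 94)*(-11)) = 9*((-42 + 101*15) - 2432*(-11)/25) = 9*((-42 + 1515) - 1*(-26752/25)) = 9*(1473 + 26752/25) = 9*(63577/25) = 572193/25 ≈ 22888.)
-K = -1*572193/25 = -572193/25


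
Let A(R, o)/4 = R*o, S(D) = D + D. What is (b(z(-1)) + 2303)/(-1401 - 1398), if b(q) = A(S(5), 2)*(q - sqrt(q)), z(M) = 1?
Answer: -2303/2799 ≈ -0.82279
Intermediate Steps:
S(D) = 2*D
A(R, o) = 4*R*o (A(R, o) = 4*(R*o) = 4*R*o)
b(q) = -80*sqrt(q) + 80*q (b(q) = (4*(2*5)*2)*(q - sqrt(q)) = (4*10*2)*(q - sqrt(q)) = 80*(q - sqrt(q)) = -80*sqrt(q) + 80*q)
(b(z(-1)) + 2303)/(-1401 - 1398) = ((-80*sqrt(1) + 80*1) + 2303)/(-1401 - 1398) = ((-80*1 + 80) + 2303)/(-2799) = ((-80 + 80) + 2303)*(-1/2799) = (0 + 2303)*(-1/2799) = 2303*(-1/2799) = -2303/2799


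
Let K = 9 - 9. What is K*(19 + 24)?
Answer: 0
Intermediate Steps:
K = 0
K*(19 + 24) = 0*(19 + 24) = 0*43 = 0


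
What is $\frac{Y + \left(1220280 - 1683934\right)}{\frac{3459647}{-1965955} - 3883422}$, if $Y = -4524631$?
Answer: $\frac{9806743837175}{7634636357657} \approx 1.2845$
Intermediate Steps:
$\frac{Y + \left(1220280 - 1683934\right)}{\frac{3459647}{-1965955} - 3883422} = \frac{-4524631 + \left(1220280 - 1683934\right)}{\frac{3459647}{-1965955} - 3883422} = \frac{-4524631 + \left(1220280 - 1683934\right)}{3459647 \left(- \frac{1}{1965955}\right) - 3883422} = \frac{-4524631 - 463654}{- \frac{3459647}{1965955} - 3883422} = - \frac{4988285}{- \frac{7634636357657}{1965955}} = \left(-4988285\right) \left(- \frac{1965955}{7634636357657}\right) = \frac{9806743837175}{7634636357657}$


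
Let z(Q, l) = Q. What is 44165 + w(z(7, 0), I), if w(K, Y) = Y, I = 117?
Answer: 44282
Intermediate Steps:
44165 + w(z(7, 0), I) = 44165 + 117 = 44282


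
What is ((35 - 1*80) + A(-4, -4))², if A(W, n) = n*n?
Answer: 841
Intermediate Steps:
A(W, n) = n²
((35 - 1*80) + A(-4, -4))² = ((35 - 1*80) + (-4)²)² = ((35 - 80) + 16)² = (-45 + 16)² = (-29)² = 841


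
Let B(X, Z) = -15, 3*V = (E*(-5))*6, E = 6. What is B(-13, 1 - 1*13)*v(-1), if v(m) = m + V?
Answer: 915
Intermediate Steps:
V = -60 (V = ((6*(-5))*6)/3 = (-30*6)/3 = (⅓)*(-180) = -60)
v(m) = -60 + m (v(m) = m - 60 = -60 + m)
B(-13, 1 - 1*13)*v(-1) = -15*(-60 - 1) = -15*(-61) = 915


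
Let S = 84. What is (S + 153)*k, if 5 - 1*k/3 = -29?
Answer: 24174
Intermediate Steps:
k = 102 (k = 15 - 3*(-29) = 15 + 87 = 102)
(S + 153)*k = (84 + 153)*102 = 237*102 = 24174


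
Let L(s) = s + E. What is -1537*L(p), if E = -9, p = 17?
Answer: -12296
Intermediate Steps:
L(s) = -9 + s (L(s) = s - 9 = -9 + s)
-1537*L(p) = -1537*(-9 + 17) = -1537*8 = -12296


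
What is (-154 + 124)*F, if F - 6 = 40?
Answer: -1380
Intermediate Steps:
F = 46 (F = 6 + 40 = 46)
(-154 + 124)*F = (-154 + 124)*46 = -30*46 = -1380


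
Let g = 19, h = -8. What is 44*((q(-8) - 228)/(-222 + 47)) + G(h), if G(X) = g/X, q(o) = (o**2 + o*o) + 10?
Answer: 5671/280 ≈ 20.254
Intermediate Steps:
q(o) = 10 + 2*o**2 (q(o) = (o**2 + o**2) + 10 = 2*o**2 + 10 = 10 + 2*o**2)
G(X) = 19/X
44*((q(-8) - 228)/(-222 + 47)) + G(h) = 44*(((10 + 2*(-8)**2) - 228)/(-222 + 47)) + 19/(-8) = 44*(((10 + 2*64) - 228)/(-175)) + 19*(-1/8) = 44*(((10 + 128) - 228)*(-1/175)) - 19/8 = 44*((138 - 228)*(-1/175)) - 19/8 = 44*(-90*(-1/175)) - 19/8 = 44*(18/35) - 19/8 = 792/35 - 19/8 = 5671/280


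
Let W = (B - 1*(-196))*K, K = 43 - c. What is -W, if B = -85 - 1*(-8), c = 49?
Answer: 714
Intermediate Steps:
B = -77 (B = -85 + 8 = -77)
K = -6 (K = 43 - 1*49 = 43 - 49 = -6)
W = -714 (W = (-77 - 1*(-196))*(-6) = (-77 + 196)*(-6) = 119*(-6) = -714)
-W = -1*(-714) = 714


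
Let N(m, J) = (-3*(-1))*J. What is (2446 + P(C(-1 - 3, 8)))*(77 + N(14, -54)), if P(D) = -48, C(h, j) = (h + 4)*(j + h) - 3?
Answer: -203830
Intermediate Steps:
C(h, j) = -3 + (4 + h)*(h + j) (C(h, j) = (4 + h)*(h + j) - 3 = -3 + (4 + h)*(h + j))
N(m, J) = 3*J
(2446 + P(C(-1 - 3, 8)))*(77 + N(14, -54)) = (2446 - 48)*(77 + 3*(-54)) = 2398*(77 - 162) = 2398*(-85) = -203830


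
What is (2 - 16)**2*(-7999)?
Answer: -1567804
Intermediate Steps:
(2 - 16)**2*(-7999) = (-14)**2*(-7999) = 196*(-7999) = -1567804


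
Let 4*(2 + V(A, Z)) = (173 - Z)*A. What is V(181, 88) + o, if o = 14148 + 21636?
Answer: 158513/4 ≈ 39628.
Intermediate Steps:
V(A, Z) = -2 + A*(173 - Z)/4 (V(A, Z) = -2 + ((173 - Z)*A)/4 = -2 + (A*(173 - Z))/4 = -2 + A*(173 - Z)/4)
o = 35784
V(181, 88) + o = (-2 + (173/4)*181 - ¼*181*88) + 35784 = (-2 + 31313/4 - 3982) + 35784 = 15377/4 + 35784 = 158513/4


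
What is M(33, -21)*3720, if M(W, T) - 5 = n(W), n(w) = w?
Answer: 141360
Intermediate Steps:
M(W, T) = 5 + W
M(33, -21)*3720 = (5 + 33)*3720 = 38*3720 = 141360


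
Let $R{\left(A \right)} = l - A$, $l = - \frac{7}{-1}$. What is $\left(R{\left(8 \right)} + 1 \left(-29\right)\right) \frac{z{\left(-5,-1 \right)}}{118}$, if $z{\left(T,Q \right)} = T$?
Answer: $\frac{75}{59} \approx 1.2712$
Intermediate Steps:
$l = 7$ ($l = \left(-7\right) \left(-1\right) = 7$)
$R{\left(A \right)} = 7 - A$
$\left(R{\left(8 \right)} + 1 \left(-29\right)\right) \frac{z{\left(-5,-1 \right)}}{118} = \left(\left(7 - 8\right) + 1 \left(-29\right)\right) \left(- \frac{5}{118}\right) = \left(\left(7 - 8\right) - 29\right) \left(\left(-5\right) \frac{1}{118}\right) = \left(-1 - 29\right) \left(- \frac{5}{118}\right) = \left(-30\right) \left(- \frac{5}{118}\right) = \frac{75}{59}$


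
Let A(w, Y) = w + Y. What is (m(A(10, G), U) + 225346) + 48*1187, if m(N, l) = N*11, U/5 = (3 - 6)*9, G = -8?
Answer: 282344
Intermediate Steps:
A(w, Y) = Y + w
U = -135 (U = 5*((3 - 6)*9) = 5*(-3*9) = 5*(-27) = -135)
m(N, l) = 11*N
(m(A(10, G), U) + 225346) + 48*1187 = (11*(-8 + 10) + 225346) + 48*1187 = (11*2 + 225346) + 56976 = (22 + 225346) + 56976 = 225368 + 56976 = 282344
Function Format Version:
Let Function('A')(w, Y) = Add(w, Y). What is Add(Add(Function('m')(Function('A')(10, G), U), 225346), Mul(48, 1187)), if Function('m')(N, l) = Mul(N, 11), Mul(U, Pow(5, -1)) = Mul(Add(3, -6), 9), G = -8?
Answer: 282344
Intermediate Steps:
Function('A')(w, Y) = Add(Y, w)
U = -135 (U = Mul(5, Mul(Add(3, -6), 9)) = Mul(5, Mul(-3, 9)) = Mul(5, -27) = -135)
Function('m')(N, l) = Mul(11, N)
Add(Add(Function('m')(Function('A')(10, G), U), 225346), Mul(48, 1187)) = Add(Add(Mul(11, Add(-8, 10)), 225346), Mul(48, 1187)) = Add(Add(Mul(11, 2), 225346), 56976) = Add(Add(22, 225346), 56976) = Add(225368, 56976) = 282344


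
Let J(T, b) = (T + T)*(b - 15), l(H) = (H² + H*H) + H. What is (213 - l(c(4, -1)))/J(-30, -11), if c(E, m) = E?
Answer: 59/520 ≈ 0.11346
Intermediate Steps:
l(H) = H + 2*H² (l(H) = (H² + H²) + H = 2*H² + H = H + 2*H²)
J(T, b) = 2*T*(-15 + b) (J(T, b) = (2*T)*(-15 + b) = 2*T*(-15 + b))
(213 - l(c(4, -1)))/J(-30, -11) = (213 - 4*(1 + 2*4))/((2*(-30)*(-15 - 11))) = (213 - 4*(1 + 8))/((2*(-30)*(-26))) = (213 - 4*9)/1560 = (213 - 1*36)*(1/1560) = (213 - 36)*(1/1560) = 177*(1/1560) = 59/520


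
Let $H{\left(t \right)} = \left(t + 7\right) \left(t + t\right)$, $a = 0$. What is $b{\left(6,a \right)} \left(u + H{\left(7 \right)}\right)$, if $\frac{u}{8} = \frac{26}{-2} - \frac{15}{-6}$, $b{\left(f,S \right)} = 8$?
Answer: $896$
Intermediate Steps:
$H{\left(t \right)} = 2 t \left(7 + t\right)$ ($H{\left(t \right)} = \left(7 + t\right) 2 t = 2 t \left(7 + t\right)$)
$u = -84$ ($u = 8 \left(\frac{26}{-2} - \frac{15}{-6}\right) = 8 \left(26 \left(- \frac{1}{2}\right) - - \frac{5}{2}\right) = 8 \left(-13 + \frac{5}{2}\right) = 8 \left(- \frac{21}{2}\right) = -84$)
$b{\left(6,a \right)} \left(u + H{\left(7 \right)}\right) = 8 \left(-84 + 2 \cdot 7 \left(7 + 7\right)\right) = 8 \left(-84 + 2 \cdot 7 \cdot 14\right) = 8 \left(-84 + 196\right) = 8 \cdot 112 = 896$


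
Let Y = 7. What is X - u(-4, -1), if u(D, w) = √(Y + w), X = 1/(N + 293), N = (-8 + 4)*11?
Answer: 1/249 - √6 ≈ -2.4455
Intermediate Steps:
N = -44 (N = -4*11 = -44)
X = 1/249 (X = 1/(-44 + 293) = 1/249 ≈ 0.0040161)
u(D, w) = √(7 + w)
X - u(-4, -1) = 1/249 - √(7 - 1) = 1/249 - √6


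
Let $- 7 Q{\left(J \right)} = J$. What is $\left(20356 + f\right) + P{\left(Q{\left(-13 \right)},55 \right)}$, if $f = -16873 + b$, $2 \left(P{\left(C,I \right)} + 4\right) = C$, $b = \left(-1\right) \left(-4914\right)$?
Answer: $\frac{117515}{14} \approx 8393.9$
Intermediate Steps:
$b = 4914$
$Q{\left(J \right)} = - \frac{J}{7}$
$P{\left(C,I \right)} = -4 + \frac{C}{2}$
$f = -11959$ ($f = -16873 + 4914 = -11959$)
$\left(20356 + f\right) + P{\left(Q{\left(-13 \right)},55 \right)} = \left(20356 - 11959\right) - \left(4 - \frac{\left(- \frac{1}{7}\right) \left(-13\right)}{2}\right) = 8397 + \left(-4 + \frac{1}{2} \cdot \frac{13}{7}\right) = 8397 + \left(-4 + \frac{13}{14}\right) = 8397 - \frac{43}{14} = \frac{117515}{14}$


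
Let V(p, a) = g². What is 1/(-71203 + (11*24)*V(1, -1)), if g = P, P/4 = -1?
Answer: -1/66979 ≈ -1.4930e-5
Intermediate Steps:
P = -4 (P = 4*(-1) = -4)
g = -4
V(p, a) = 16 (V(p, a) = (-4)² = 16)
1/(-71203 + (11*24)*V(1, -1)) = 1/(-71203 + (11*24)*16) = 1/(-71203 + 264*16) = 1/(-71203 + 4224) = 1/(-66979) = -1/66979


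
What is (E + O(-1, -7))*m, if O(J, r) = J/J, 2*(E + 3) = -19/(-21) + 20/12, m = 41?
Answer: -205/7 ≈ -29.286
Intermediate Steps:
E = -12/7 (E = -3 + (-19/(-21) + 20/12)/2 = -3 + (-19*(-1/21) + 20*(1/12))/2 = -3 + (19/21 + 5/3)/2 = -3 + (½)*(18/7) = -3 + 9/7 = -12/7 ≈ -1.7143)
O(J, r) = 1
(E + O(-1, -7))*m = (-12/7 + 1)*41 = -5/7*41 = -205/7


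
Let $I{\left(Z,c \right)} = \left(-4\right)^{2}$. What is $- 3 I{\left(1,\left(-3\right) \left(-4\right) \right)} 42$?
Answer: $-2016$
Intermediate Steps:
$I{\left(Z,c \right)} = 16$
$- 3 I{\left(1,\left(-3\right) \left(-4\right) \right)} 42 = \left(-3\right) 16 \cdot 42 = \left(-48\right) 42 = -2016$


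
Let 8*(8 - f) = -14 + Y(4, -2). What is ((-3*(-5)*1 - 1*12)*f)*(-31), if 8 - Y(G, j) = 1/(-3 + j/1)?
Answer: -32457/40 ≈ -811.42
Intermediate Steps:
Y(G, j) = 8 - 1/(-3 + j) (Y(G, j) = 8 - 1/(-3 + j/1) = 8 - 1/(-3 + j*1) = 8 - 1/(-3 + j))
f = 349/40 (f = 8 - (-14 + (-25 + 8*(-2))/(-3 - 2))/8 = 8 - (-14 + (-25 - 16)/(-5))/8 = 8 - (-14 - ⅕*(-41))/8 = 8 - (-14 + 41/5)/8 = 8 - ⅛*(-29/5) = 8 + 29/40 = 349/40 ≈ 8.7250)
((-3*(-5)*1 - 1*12)*f)*(-31) = ((-3*(-5)*1 - 1*12)*(349/40))*(-31) = ((15*1 - 12)*(349/40))*(-31) = ((15 - 12)*(349/40))*(-31) = (3*(349/40))*(-31) = (1047/40)*(-31) = -32457/40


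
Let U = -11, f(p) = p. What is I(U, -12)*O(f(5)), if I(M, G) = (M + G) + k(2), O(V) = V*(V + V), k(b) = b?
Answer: -1050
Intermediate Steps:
O(V) = 2*V**2 (O(V) = V*(2*V) = 2*V**2)
I(M, G) = 2 + G + M (I(M, G) = (M + G) + 2 = (G + M) + 2 = 2 + G + M)
I(U, -12)*O(f(5)) = (2 - 12 - 11)*(2*5**2) = -42*25 = -21*50 = -1050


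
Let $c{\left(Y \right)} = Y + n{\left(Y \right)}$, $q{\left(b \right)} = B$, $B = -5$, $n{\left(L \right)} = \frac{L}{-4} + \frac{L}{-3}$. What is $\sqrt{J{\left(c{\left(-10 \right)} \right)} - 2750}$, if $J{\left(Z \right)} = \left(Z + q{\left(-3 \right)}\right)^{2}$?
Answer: $\frac{5 i \sqrt{3839}}{6} \approx 51.633 i$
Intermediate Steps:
$n{\left(L \right)} = - \frac{7 L}{12}$ ($n{\left(L \right)} = L \left(- \frac{1}{4}\right) + L \left(- \frac{1}{3}\right) = - \frac{L}{4} - \frac{L}{3} = - \frac{7 L}{12}$)
$q{\left(b \right)} = -5$
$c{\left(Y \right)} = \frac{5 Y}{12}$ ($c{\left(Y \right)} = Y - \frac{7 Y}{12} = \frac{5 Y}{12}$)
$J{\left(Z \right)} = \left(-5 + Z\right)^{2}$ ($J{\left(Z \right)} = \left(Z - 5\right)^{2} = \left(-5 + Z\right)^{2}$)
$\sqrt{J{\left(c{\left(-10 \right)} \right)} - 2750} = \sqrt{\left(-5 + \frac{5}{12} \left(-10\right)\right)^{2} - 2750} = \sqrt{\left(-5 - \frac{25}{6}\right)^{2} - 2750} = \sqrt{\left(- \frac{55}{6}\right)^{2} - 2750} = \sqrt{\frac{3025}{36} - 2750} = \sqrt{- \frac{95975}{36}} = \frac{5 i \sqrt{3839}}{6}$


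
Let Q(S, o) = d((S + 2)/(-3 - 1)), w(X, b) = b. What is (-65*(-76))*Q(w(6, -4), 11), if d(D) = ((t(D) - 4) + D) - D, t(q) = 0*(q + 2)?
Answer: -19760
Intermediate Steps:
t(q) = 0 (t(q) = 0*(2 + q) = 0)
d(D) = -4 (d(D) = ((0 - 4) + D) - D = (-4 + D) - D = -4)
Q(S, o) = -4
(-65*(-76))*Q(w(6, -4), 11) = -65*(-76)*(-4) = 4940*(-4) = -19760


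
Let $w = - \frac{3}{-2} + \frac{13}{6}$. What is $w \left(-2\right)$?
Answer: $- \frac{22}{3} \approx -7.3333$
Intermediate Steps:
$w = \frac{11}{3}$ ($w = \left(-3\right) \left(- \frac{1}{2}\right) + 13 \cdot \frac{1}{6} = \frac{3}{2} + \frac{13}{6} = \frac{11}{3} \approx 3.6667$)
$w \left(-2\right) = \frac{11}{3} \left(-2\right) = - \frac{22}{3}$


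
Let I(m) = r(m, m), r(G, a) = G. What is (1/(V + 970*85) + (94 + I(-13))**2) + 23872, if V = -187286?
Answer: 3190473987/104836 ≈ 30433.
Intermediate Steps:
I(m) = m
(1/(V + 970*85) + (94 + I(-13))**2) + 23872 = (1/(-187286 + 970*85) + (94 - 13)**2) + 23872 = (1/(-187286 + 82450) + 81**2) + 23872 = (1/(-104836) + 6561) + 23872 = (-1/104836 + 6561) + 23872 = 687828995/104836 + 23872 = 3190473987/104836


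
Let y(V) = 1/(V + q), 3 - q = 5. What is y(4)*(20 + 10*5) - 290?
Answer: -255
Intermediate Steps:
q = -2 (q = 3 - 1*5 = 3 - 5 = -2)
y(V) = 1/(-2 + V) (y(V) = 1/(V - 2) = 1/(-2 + V))
y(4)*(20 + 10*5) - 290 = (20 + 10*5)/(-2 + 4) - 290 = (20 + 50)/2 - 290 = (½)*70 - 290 = 35 - 290 = -255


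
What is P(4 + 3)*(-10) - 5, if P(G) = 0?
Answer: -5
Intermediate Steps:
P(4 + 3)*(-10) - 5 = 0*(-10) - 5 = 0 - 5 = -5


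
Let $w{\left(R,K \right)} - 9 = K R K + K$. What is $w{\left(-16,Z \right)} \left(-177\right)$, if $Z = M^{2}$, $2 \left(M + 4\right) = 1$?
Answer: $\frac{1684863}{4} \approx 4.2122 \cdot 10^{5}$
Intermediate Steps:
$M = - \frac{7}{2}$ ($M = -4 + \frac{1}{2} \cdot 1 = -4 + \frac{1}{2} = - \frac{7}{2} \approx -3.5$)
$Z = \frac{49}{4}$ ($Z = \left(- \frac{7}{2}\right)^{2} = \frac{49}{4} \approx 12.25$)
$w{\left(R,K \right)} = 9 + K + R K^{2}$ ($w{\left(R,K \right)} = 9 + \left(K R K + K\right) = 9 + \left(R K^{2} + K\right) = 9 + \left(K + R K^{2}\right) = 9 + K + R K^{2}$)
$w{\left(-16,Z \right)} \left(-177\right) = \left(9 + \frac{49}{4} - 16 \left(\frac{49}{4}\right)^{2}\right) \left(-177\right) = \left(9 + \frac{49}{4} - 2401\right) \left(-177\right) = \left(- \frac{9519}{4}\right) \left(-177\right) = \frac{1684863}{4}$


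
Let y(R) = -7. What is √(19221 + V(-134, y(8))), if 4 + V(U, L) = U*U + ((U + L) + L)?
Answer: 5*√1481 ≈ 192.42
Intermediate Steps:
V(U, L) = -4 + U + U² + 2*L (V(U, L) = -4 + (U*U + ((U + L) + L)) = -4 + (U² + ((L + U) + L)) = -4 + (U² + (U + 2*L)) = -4 + (U + U² + 2*L) = -4 + U + U² + 2*L)
√(19221 + V(-134, y(8))) = √(19221 + (-4 - 134 + (-134)² + 2*(-7))) = √(19221 + (-4 - 134 + 17956 - 14)) = √(19221 + 17804) = √37025 = 5*√1481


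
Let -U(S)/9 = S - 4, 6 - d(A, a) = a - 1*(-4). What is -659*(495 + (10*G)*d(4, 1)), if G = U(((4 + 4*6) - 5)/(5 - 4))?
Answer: 800685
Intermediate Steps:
d(A, a) = 2 - a (d(A, a) = 6 - (a - 1*(-4)) = 6 - (a + 4) = 6 - (4 + a) = 6 + (-4 - a) = 2 - a)
U(S) = 36 - 9*S (U(S) = -9*(S - 4) = -9*(-4 + S) = 36 - 9*S)
G = -171 (G = 36 - 9*((4 + 4*6) - 5)/(5 - 4) = 36 - 9*((4 + 24) - 5)/1 = 36 - 9*(28 - 5) = 36 - 207 = -171)
-659*(495 + (10*G)*d(4, 1)) = -659*(495 + (10*(-171))*(2 - 1*1)) = -659*(495 - 1710*(2 - 1)) = -659*(495 - 1710*1) = -659*(495 - 1710) = -659*(-1215) = 800685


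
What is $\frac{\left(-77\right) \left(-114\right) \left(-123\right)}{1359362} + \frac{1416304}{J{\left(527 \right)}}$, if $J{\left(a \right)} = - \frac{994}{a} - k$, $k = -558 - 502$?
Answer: $\frac{253503784801213}{189503898653} \approx 1337.7$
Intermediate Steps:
$k = -1060$ ($k = -558 - 502 = -1060$)
$J{\left(a \right)} = 1060 - \frac{994}{a}$ ($J{\left(a \right)} = - \frac{994}{a} - -1060 = - \frac{994}{a} + 1060 = 1060 - \frac{994}{a}$)
$\frac{\left(-77\right) \left(-114\right) \left(-123\right)}{1359362} + \frac{1416304}{J{\left(527 \right)}} = \frac{\left(-77\right) \left(-114\right) \left(-123\right)}{1359362} + \frac{1416304}{1060 - \frac{994}{527}} = 8778 \left(-123\right) \frac{1}{1359362} + \frac{1416304}{1060 - \frac{994}{527}} = \left(-1079694\right) \frac{1}{1359362} + \frac{1416304}{1060 - \frac{994}{527}} = - \frac{539847}{679681} + \frac{1416304}{\frac{557626}{527}} = - \frac{539847}{679681} + 1416304 \cdot \frac{527}{557626} = - \frac{539847}{679681} + \frac{373196104}{278813} = \frac{253503784801213}{189503898653}$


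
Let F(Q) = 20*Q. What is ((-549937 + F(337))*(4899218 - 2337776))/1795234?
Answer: -695683805037/897617 ≈ -7.7503e+5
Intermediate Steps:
((-549937 + F(337))*(4899218 - 2337776))/1795234 = ((-549937 + 20*337)*(4899218 - 2337776))/1795234 = ((-549937 + 6740)*2561442)*(1/1795234) = -543197*2561442*(1/1795234) = -1391367610074*1/1795234 = -695683805037/897617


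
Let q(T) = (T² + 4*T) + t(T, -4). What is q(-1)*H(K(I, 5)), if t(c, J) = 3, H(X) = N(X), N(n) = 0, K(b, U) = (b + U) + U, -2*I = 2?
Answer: 0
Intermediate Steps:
I = -1 (I = -½*2 = -1)
K(b, U) = b + 2*U (K(b, U) = (U + b) + U = b + 2*U)
H(X) = 0
q(T) = 3 + T² + 4*T (q(T) = (T² + 4*T) + 3 = 3 + T² + 4*T)
q(-1)*H(K(I, 5)) = (3 + (-1)² + 4*(-1))*0 = (3 + 1 - 4)*0 = 0*0 = 0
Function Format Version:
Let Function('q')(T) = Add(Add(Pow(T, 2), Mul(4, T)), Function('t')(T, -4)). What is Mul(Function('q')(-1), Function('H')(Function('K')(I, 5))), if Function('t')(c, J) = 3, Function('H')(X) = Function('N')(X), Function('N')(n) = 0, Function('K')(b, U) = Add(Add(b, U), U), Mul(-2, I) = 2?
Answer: 0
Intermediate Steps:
I = -1 (I = Mul(Rational(-1, 2), 2) = -1)
Function('K')(b, U) = Add(b, Mul(2, U)) (Function('K')(b, U) = Add(Add(U, b), U) = Add(b, Mul(2, U)))
Function('H')(X) = 0
Function('q')(T) = Add(3, Pow(T, 2), Mul(4, T)) (Function('q')(T) = Add(Add(Pow(T, 2), Mul(4, T)), 3) = Add(3, Pow(T, 2), Mul(4, T)))
Mul(Function('q')(-1), Function('H')(Function('K')(I, 5))) = Mul(Add(3, Pow(-1, 2), Mul(4, -1)), 0) = Mul(Add(3, 1, -4), 0) = Mul(0, 0) = 0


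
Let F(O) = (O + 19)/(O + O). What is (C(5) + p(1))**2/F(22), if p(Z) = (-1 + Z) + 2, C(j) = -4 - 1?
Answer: 396/41 ≈ 9.6585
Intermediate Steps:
C(j) = -5
F(O) = (19 + O)/(2*O) (F(O) = (19 + O)/((2*O)) = (19 + O)*(1/(2*O)) = (19 + O)/(2*O))
p(Z) = 1 + Z
(C(5) + p(1))**2/F(22) = (-5 + (1 + 1))**2/(((1/2)*(19 + 22)/22)) = (-5 + 2)**2/(((1/2)*(1/22)*41)) = (-3)**2/(41/44) = 9*(44/41) = 396/41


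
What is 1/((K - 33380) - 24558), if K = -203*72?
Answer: -1/72554 ≈ -1.3783e-5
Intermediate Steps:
K = -14616
1/((K - 33380) - 24558) = 1/((-14616 - 33380) - 24558) = 1/(-47996 - 24558) = 1/(-72554) = -1/72554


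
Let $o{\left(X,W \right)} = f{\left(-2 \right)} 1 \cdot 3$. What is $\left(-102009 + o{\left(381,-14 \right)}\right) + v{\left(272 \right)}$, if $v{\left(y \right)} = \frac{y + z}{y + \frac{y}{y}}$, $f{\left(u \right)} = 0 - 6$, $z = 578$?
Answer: $- \frac{27852521}{273} \approx -1.0202 \cdot 10^{5}$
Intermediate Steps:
$f{\left(u \right)} = -6$ ($f{\left(u \right)} = 0 - 6 = -6$)
$o{\left(X,W \right)} = -18$ ($o{\left(X,W \right)} = \left(-6\right) 1 \cdot 3 = \left(-6\right) 3 = -18$)
$v{\left(y \right)} = \frac{578 + y}{1 + y}$ ($v{\left(y \right)} = \frac{y + 578}{y + \frac{y}{y}} = \frac{578 + y}{y + 1} = \frac{578 + y}{1 + y}$)
$\left(-102009 + o{\left(381,-14 \right)}\right) + v{\left(272 \right)} = \left(-102009 - 18\right) + \frac{578 + 272}{1 + 272} = -102027 + \frac{1}{273} \cdot 850 = -102027 + \frac{850}{273} = - \frac{27852521}{273}$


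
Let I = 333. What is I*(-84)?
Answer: -27972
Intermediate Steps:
I*(-84) = 333*(-84) = -27972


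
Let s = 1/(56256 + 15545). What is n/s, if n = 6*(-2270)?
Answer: -977929620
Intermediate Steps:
n = -13620
s = 1/71801 ≈ 1.3927e-5
n/s = -13620/1/71801 = -13620*71801 = -977929620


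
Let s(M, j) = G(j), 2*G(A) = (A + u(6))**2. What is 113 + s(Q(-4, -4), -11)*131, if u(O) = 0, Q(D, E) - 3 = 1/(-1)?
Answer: 16077/2 ≈ 8038.5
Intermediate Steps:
Q(D, E) = 2 (Q(D, E) = 3 + 1/(-1) = 3 - 1 = 2)
G(A) = A**2/2 (G(A) = (A + 0)**2/2 = A**2/2)
s(M, j) = j**2/2
113 + s(Q(-4, -4), -11)*131 = 113 + ((1/2)*(-11)**2)*131 = 113 + ((1/2)*121)*131 = 113 + (121/2)*131 = 113 + 15851/2 = 16077/2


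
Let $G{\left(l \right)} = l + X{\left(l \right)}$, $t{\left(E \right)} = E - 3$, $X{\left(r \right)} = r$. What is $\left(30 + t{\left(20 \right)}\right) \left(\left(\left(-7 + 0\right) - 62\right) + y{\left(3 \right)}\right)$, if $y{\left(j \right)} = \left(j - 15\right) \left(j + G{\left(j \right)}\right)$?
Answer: $-8319$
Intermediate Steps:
$t{\left(E \right)} = -3 + E$
$G{\left(l \right)} = 2 l$ ($G{\left(l \right)} = l + l = 2 l$)
$y{\left(j \right)} = 3 j \left(-15 + j\right)$ ($y{\left(j \right)} = \left(j - 15\right) \left(j + 2 j\right) = \left(-15 + j\right) 3 j = 3 j \left(-15 + j\right)$)
$\left(30 + t{\left(20 \right)}\right) \left(\left(\left(-7 + 0\right) - 62\right) + y{\left(3 \right)}\right) = \left(30 + \left(-3 + 20\right)\right) \left(\left(\left(-7 + 0\right) - 62\right) + 3 \cdot 3 \left(-15 + 3\right)\right) = \left(30 + 17\right) \left(\left(-7 - 62\right) + 3 \cdot 3 \left(-12\right)\right) = 47 \left(-69 - 108\right) = 47 \left(-177\right) = -8319$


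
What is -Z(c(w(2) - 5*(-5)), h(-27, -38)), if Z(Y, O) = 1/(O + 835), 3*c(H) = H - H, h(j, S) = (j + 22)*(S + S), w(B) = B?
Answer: -1/1215 ≈ -0.00082305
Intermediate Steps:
h(j, S) = 2*S*(22 + j) (h(j, S) = (22 + j)*(2*S) = 2*S*(22 + j))
c(H) = 0 (c(H) = (H - H)/3 = (⅓)*0 = 0)
Z(Y, O) = 1/(835 + O)
-Z(c(w(2) - 5*(-5)), h(-27, -38)) = -1/(835 + 2*(-38)*(22 - 27)) = -1/(835 + 2*(-38)*(-5)) = -1/(835 + 380) = -1/1215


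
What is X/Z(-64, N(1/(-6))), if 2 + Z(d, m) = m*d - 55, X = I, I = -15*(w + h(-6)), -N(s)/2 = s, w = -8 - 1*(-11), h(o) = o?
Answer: -27/47 ≈ -0.57447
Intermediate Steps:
w = 3 (w = -8 + 11 = 3)
N(s) = -2*s
I = 45 (I = -15*(3 - 6) = -15*(-3) = 45)
X = 45
Z(d, m) = -57 + d*m (Z(d, m) = -2 + (m*d - 55) = -2 + (d*m - 55) = -2 + (-55 + d*m) = -57 + d*m)
X/Z(-64, N(1/(-6))) = 45/(-57 - (-128)/(-6)) = 45/(-57 - (-128)*(-1)/6) = 45/(-57 - 64*⅓) = 45/(-57 - 64/3) = 45/(-235/3) = 45*(-3/235) = -27/47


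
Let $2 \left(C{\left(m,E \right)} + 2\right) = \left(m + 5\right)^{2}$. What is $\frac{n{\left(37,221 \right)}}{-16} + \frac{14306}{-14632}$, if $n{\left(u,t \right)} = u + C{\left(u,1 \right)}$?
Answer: $- \frac{1705805}{29264} \approx -58.29$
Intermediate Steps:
$C{\left(m,E \right)} = -2 + \frac{\left(5 + m\right)^{2}}{2}$ ($C{\left(m,E \right)} = -2 + \frac{\left(m + 5\right)^{2}}{2} = -2 + \frac{\left(5 + m\right)^{2}}{2}$)
$n{\left(u,t \right)} = -2 + u + \frac{\left(5 + u\right)^{2}}{2}$ ($n{\left(u,t \right)} = u + \left(-2 + \frac{\left(5 + u\right)^{2}}{2}\right) = -2 + u + \frac{\left(5 + u\right)^{2}}{2}$)
$\frac{n{\left(37,221 \right)}}{-16} + \frac{14306}{-14632} = \frac{\frac{21}{2} + \frac{37^{2}}{2} + 6 \cdot 37}{-16} + \frac{14306}{-14632} = \left(\frac{21}{2} + \frac{1}{2} \cdot 1369 + 222\right) \left(- \frac{1}{16}\right) + 14306 \left(- \frac{1}{14632}\right) = \left(\frac{21}{2} + \frac{1369}{2} + 222\right) \left(- \frac{1}{16}\right) - \frac{7153}{7316} = 917 \left(- \frac{1}{16}\right) - \frac{7153}{7316} = - \frac{917}{16} - \frac{7153}{7316} = - \frac{1705805}{29264}$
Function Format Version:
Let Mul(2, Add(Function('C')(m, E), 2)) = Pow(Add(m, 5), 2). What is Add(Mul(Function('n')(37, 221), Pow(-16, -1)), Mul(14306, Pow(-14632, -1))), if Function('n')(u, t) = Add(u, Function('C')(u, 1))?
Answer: Rational(-1705805, 29264) ≈ -58.290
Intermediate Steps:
Function('C')(m, E) = Add(-2, Mul(Rational(1, 2), Pow(Add(5, m), 2))) (Function('C')(m, E) = Add(-2, Mul(Rational(1, 2), Pow(Add(m, 5), 2))) = Add(-2, Mul(Rational(1, 2), Pow(Add(5, m), 2))))
Function('n')(u, t) = Add(-2, u, Mul(Rational(1, 2), Pow(Add(5, u), 2))) (Function('n')(u, t) = Add(u, Add(-2, Mul(Rational(1, 2), Pow(Add(5, u), 2)))) = Add(-2, u, Mul(Rational(1, 2), Pow(Add(5, u), 2))))
Add(Mul(Function('n')(37, 221), Pow(-16, -1)), Mul(14306, Pow(-14632, -1))) = Add(Mul(Add(Rational(21, 2), Mul(Rational(1, 2), Pow(37, 2)), Mul(6, 37)), Pow(-16, -1)), Mul(14306, Pow(-14632, -1))) = Add(Mul(Add(Rational(21, 2), Mul(Rational(1, 2), 1369), 222), Rational(-1, 16)), Mul(14306, Rational(-1, 14632))) = Add(Mul(Add(Rational(21, 2), Rational(1369, 2), 222), Rational(-1, 16)), Rational(-7153, 7316)) = Add(Mul(917, Rational(-1, 16)), Rational(-7153, 7316)) = Add(Rational(-917, 16), Rational(-7153, 7316)) = Rational(-1705805, 29264)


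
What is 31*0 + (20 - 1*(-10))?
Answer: 30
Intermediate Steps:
31*0 + (20 - 1*(-10)) = 0 + (20 + 10) = 0 + 30 = 30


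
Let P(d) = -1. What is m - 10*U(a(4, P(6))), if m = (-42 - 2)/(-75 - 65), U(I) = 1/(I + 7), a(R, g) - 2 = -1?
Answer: -131/140 ≈ -0.93571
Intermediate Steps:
a(R, g) = 1 (a(R, g) = 2 - 1 = 1)
U(I) = 1/(7 + I)
m = 11/35 (m = -44/(-140) = -44*(-1/140) = 11/35 ≈ 0.31429)
m - 10*U(a(4, P(6))) = 11/35 - 10/(7 + 1) = 11/35 - 10/8 = 11/35 - 10*1/8 = 11/35 - 5/4 = -131/140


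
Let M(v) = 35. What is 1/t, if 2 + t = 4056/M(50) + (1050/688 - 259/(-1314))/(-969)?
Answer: 7665061320/872927351917 ≈ 0.0087809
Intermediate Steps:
t = 872927351917/7665061320 (t = -2 + (4056/35 + (1050/688 - 259/(-1314))/(-969)) = -2 + (4056*(1/35) + (1050*(1/688) - 259*(-1/1314))*(-1/969)) = -2 + (4056/35 + (525/344 + 259/1314)*(-1/969)) = -2 + (4056/35 + (389473/226008)*(-1/969)) = -2 + (4056/35 - 389473/219001752) = -2 + 888257474557/7665061320 = 872927351917/7665061320 ≈ 113.88)
1/t = 1/(872927351917/7665061320) = 7665061320/872927351917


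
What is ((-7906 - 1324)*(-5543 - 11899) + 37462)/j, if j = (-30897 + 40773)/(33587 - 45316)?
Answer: -944343556969/4938 ≈ -1.9124e+8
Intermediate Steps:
j = -9876/11729 (j = 9876/(-11729) = 9876*(-1/11729) = -9876/11729 ≈ -0.84202)
((-7906 - 1324)*(-5543 - 11899) + 37462)/j = ((-7906 - 1324)*(-5543 - 11899) + 37462)/(-9876/11729) = (-9230*(-17442) + 37462)*(-11729/9876) = (160989660 + 37462)*(-11729/9876) = 161027122*(-11729/9876) = -944343556969/4938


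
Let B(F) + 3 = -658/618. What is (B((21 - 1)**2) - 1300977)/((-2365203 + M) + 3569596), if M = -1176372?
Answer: -402003149/8658489 ≈ -46.429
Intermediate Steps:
B(F) = -1256/309 (B(F) = -3 - 658/618 = -3 - 658*1/618 = -3 - 329/309 = -1256/309)
(B((21 - 1)**2) - 1300977)/((-2365203 + M) + 3569596) = (-1256/309 - 1300977)/((-2365203 - 1176372) + 3569596) = -402003149/(309*(-3541575 + 3569596)) = -402003149/309/28021 = -402003149/309*1/28021 = -402003149/8658489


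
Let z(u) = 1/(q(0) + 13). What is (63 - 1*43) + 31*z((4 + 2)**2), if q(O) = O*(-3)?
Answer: 291/13 ≈ 22.385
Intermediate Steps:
q(O) = -3*O
z(u) = 1/13 (z(u) = 1/(-3*0 + 13) = 1/(0 + 13) = 1/13)
(63 - 1*43) + 31*z((4 + 2)**2) = (63 - 1*43) + 31*(1/13) = (63 - 43) + 31/13 = 20 + 31/13 = 291/13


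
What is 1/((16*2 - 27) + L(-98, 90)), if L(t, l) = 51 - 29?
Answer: 1/27 ≈ 0.037037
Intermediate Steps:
L(t, l) = 22
1/((16*2 - 27) + L(-98, 90)) = 1/((16*2 - 27) + 22) = 1/((32 - 27) + 22) = 1/(5 + 22) = 1/27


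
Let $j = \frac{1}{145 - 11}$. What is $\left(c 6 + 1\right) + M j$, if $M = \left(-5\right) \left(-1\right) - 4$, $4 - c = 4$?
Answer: $\frac{135}{134} \approx 1.0075$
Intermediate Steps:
$c = 0$ ($c = 4 - 4 = 0$)
$j = \frac{1}{134} \approx 0.0074627$
$M = 1$ ($M = 5 - 4 = 1$)
$\left(c 6 + 1\right) + M j = \left(0 \cdot 6 + 1\right) + 1 \cdot \frac{1}{134} = \left(0 + 1\right) + \frac{1}{134} = 1 + \frac{1}{134} = \frac{135}{134}$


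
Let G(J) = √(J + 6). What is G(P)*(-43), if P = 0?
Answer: -43*√6 ≈ -105.33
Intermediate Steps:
G(J) = √(6 + J)
G(P)*(-43) = √(6 + 0)*(-43) = √6*(-43) = -43*√6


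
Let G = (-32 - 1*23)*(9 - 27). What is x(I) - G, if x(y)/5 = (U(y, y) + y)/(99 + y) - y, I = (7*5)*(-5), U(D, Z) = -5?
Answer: -1960/19 ≈ -103.16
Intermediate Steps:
G = 990 (G = (-32 - 23)*(-18) = -55*(-18) = 990)
I = -175 (I = 35*(-5) = -175)
x(y) = -5*y + 5*(-5 + y)/(99 + y) (x(y) = 5*((-5 + y)/(99 + y) - y) = 5*(-y + (-5 + y)/(99 + y)) = -5*y + 5*(-5 + y)/(99 + y))
x(I) - G = 5*(-5 - 1*(-175)**2 - 98*(-175))/(99 - 175) - 1*990 = 5*(-5 - 1*30625 + 17150)/(-76) - 990 = 5*(-1/76)*(-5 - 30625 + 17150) - 990 = 5*(-1/76)*(-13480) - 990 = 16850/19 - 990 = -1960/19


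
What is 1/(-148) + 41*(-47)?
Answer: -285197/148 ≈ -1927.0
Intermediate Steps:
1/(-148) + 41*(-47) = -1/148 - 1927 = -285197/148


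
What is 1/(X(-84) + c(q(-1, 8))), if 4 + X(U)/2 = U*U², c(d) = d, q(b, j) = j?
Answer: -1/1185408 ≈ -8.4359e-7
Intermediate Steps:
X(U) = -8 + 2*U³ (X(U) = -8 + 2*(U*U²) = -8 + 2*U³)
1/(X(-84) + c(q(-1, 8))) = 1/((-8 + 2*(-84)³) + 8) = 1/((-8 + 2*(-592704)) + 8) = 1/((-8 - 1185408) + 8) = 1/(-1185416 + 8) = 1/(-1185408) = -1/1185408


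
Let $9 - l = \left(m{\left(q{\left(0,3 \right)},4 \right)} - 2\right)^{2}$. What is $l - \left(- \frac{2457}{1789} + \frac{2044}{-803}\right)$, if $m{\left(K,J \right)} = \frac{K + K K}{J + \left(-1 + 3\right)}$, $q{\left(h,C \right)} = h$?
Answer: $\frac{175514}{19679} \approx 8.9189$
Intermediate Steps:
$m{\left(K,J \right)} = \frac{K + K^{2}}{2 + J}$ ($m{\left(K,J \right)} = \frac{K + K^{2}}{J + 2} = \frac{K + K^{2}}{2 + J}$)
$l = 5$ ($l = 9 - \left(\frac{0 \left(1 + 0\right)}{2 + 4} - 2\right)^{2} = 9 - \left(0 \cdot \frac{1}{6} \cdot 1 - 2\right)^{2} = 9 - \left(0 - 2\right)^{2} = 9 - \left(-2\right)^{2} = 9 - 4 = 5$)
$l - \left(- \frac{2457}{1789} + \frac{2044}{-803}\right) = 5 - \left(- \frac{2457}{1789} + \frac{2044}{-803}\right) = 5 - \left(\left(-2457\right) \frac{1}{1789} + 2044 \left(- \frac{1}{803}\right)\right) = 5 - \left(- \frac{2457}{1789} - \frac{28}{11}\right) = 5 - - \frac{77119}{19679} = 5 + \frac{77119}{19679} = \frac{175514}{19679}$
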